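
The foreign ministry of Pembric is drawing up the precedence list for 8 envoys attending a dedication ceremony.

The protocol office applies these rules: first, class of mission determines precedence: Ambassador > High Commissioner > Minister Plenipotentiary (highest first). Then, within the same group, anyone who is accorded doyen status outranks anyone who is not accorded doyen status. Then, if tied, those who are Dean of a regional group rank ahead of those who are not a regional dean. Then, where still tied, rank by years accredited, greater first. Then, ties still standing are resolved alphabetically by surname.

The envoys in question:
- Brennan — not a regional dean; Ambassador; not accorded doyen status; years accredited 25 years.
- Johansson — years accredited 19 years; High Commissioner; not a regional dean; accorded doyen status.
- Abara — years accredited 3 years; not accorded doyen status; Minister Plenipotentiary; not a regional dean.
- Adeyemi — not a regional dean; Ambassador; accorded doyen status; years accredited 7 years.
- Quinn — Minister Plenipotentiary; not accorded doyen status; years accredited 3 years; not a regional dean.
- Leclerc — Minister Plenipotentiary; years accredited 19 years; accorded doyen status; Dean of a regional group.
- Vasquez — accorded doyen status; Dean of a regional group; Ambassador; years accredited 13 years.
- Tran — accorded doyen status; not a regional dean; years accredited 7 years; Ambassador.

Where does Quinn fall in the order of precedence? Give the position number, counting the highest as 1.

By class of mission: Vasquez, Adeyemi, Tran and Brennan (Ambassador); then Johansson (High Commissioner); then Leclerc, Abara and Quinn (Minister Plenipotentiary).
Among Vasquez, Adeyemi, Tran and Brennan, accorded doyen status before not accorded doyen status: Vasquez, Adeyemi and Tran (accorded doyen status) before Brennan (not accorded doyen status).
Among Vasquez, Adeyemi and Tran, Dean of a regional group before not a regional dean: Vasquez (Dean of a regional group) before Adeyemi and Tran (not a regional dean).
Adeyemi and Tran both have years accredited 7 years, so the next rule applies.
Among Adeyemi and Tran, alphabetically by surname: Adeyemi before Tran.
Among Leclerc, Abara and Quinn, accorded doyen status before not accorded doyen status: Leclerc (accorded doyen status) before Abara and Quinn (not accorded doyen status).
Abara and Quinn are each not a regional dean, so the next rule applies.
Abara and Quinn both have years accredited 3 years, so the next rule applies.
Among Abara and Quinn, alphabetically by surname: Abara before Quinn.
Order: Vasquez, Adeyemi, Tran, Brennan, Johansson, Leclerc, Abara, Quinn. So position 8.

8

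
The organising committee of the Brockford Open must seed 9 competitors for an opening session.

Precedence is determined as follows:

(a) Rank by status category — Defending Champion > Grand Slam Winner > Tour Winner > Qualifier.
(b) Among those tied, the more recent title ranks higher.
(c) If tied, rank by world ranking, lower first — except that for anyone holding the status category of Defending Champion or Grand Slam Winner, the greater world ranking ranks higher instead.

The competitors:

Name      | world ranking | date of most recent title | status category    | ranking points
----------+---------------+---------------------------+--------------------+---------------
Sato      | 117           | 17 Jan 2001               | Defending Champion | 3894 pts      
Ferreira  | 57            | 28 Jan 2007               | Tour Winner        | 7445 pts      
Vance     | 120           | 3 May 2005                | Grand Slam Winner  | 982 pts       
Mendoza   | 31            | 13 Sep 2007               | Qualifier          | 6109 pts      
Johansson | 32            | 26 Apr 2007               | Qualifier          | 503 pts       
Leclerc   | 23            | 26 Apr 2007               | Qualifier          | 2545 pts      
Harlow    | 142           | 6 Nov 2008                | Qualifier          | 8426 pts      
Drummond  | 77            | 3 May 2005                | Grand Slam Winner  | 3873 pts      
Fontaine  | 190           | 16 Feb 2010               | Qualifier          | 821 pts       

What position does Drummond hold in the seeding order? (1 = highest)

By status category: Sato (Defending Champion); then Vance and Drummond (Grand Slam Winner); then Ferreira (Tour Winner); then Fontaine, Harlow, Mendoza, Leclerc and Johansson (Qualifier).
Vance and Drummond both have date of most recent title 3 May 2005, so the next rule applies.
Among Vance and Drummond, by world ranking (higher first) (reversed rule for this group): Vance (120) before Drummond (77).
Among Fontaine, Harlow, Mendoza, Leclerc and Johansson, by date of most recent title (later first): Fontaine (16 Feb 2010) before Harlow (6 Nov 2008) before Mendoza (13 Sep 2007) before Leclerc and Johansson (26 Apr 2007).
Among Leclerc and Johansson, by world ranking (lower first): Leclerc (23) before Johansson (32).
Order: Sato, Vance, Drummond, Ferreira, Fontaine, Harlow, Mendoza, Leclerc, Johansson. So position 3.

3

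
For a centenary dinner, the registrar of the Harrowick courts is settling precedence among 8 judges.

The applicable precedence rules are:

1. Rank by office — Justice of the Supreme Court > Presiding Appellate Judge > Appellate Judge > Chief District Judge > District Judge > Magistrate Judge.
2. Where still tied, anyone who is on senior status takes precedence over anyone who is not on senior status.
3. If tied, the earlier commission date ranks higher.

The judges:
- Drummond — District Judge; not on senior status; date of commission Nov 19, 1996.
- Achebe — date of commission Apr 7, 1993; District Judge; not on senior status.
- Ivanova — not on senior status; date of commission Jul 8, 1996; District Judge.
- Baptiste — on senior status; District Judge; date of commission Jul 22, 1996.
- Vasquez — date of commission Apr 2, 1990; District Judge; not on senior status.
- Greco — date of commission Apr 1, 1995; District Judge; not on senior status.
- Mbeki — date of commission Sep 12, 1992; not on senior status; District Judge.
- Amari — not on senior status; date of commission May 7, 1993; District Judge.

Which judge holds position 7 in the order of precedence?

By office: Baptiste, Vasquez, Mbeki, Achebe, Amari, Greco, Ivanova and Drummond (District Judge).
Among Baptiste, Vasquez, Mbeki, Achebe, Amari, Greco, Ivanova and Drummond, on senior status before not on senior status: Baptiste (on senior status) before Vasquez, Mbeki, Achebe, Amari, Greco, Ivanova and Drummond (not on senior status).
Among Vasquez, Mbeki, Achebe, Amari, Greco, Ivanova and Drummond, by date of commission (earlier first): Vasquez (Apr 2, 1990) before Mbeki (Sep 12, 1992) before Achebe (Apr 7, 1993) before Amari (May 7, 1993) before Greco (Apr 1, 1995) before Ivanova (Jul 8, 1996) before Drummond (Nov 19, 1996).
Order: Baptiste, Vasquez, Mbeki, Achebe, Amari, Greco, Ivanova, Drummond.

Ivanova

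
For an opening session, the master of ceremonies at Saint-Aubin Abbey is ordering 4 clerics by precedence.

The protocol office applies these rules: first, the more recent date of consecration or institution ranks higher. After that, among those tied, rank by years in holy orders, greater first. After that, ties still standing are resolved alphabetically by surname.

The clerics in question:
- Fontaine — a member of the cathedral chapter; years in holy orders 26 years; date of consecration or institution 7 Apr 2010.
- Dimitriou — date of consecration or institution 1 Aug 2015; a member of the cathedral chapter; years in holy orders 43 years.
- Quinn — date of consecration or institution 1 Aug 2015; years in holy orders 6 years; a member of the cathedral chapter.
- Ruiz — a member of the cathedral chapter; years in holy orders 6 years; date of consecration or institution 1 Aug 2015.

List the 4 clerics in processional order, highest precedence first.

By date of consecration or institution (later first): Dimitriou, Quinn and Ruiz (each 1 Aug 2015); then Fontaine (7 Apr 2010).
Among Dimitriou, Quinn and Ruiz, by years in holy orders (higher first): Dimitriou (43 years) before Quinn and Ruiz (6 years).
Among Quinn and Ruiz, alphabetically by surname: Quinn before Ruiz.
Full order: Dimitriou, Quinn, Ruiz, Fontaine.

Dimitriou, Quinn, Ruiz, Fontaine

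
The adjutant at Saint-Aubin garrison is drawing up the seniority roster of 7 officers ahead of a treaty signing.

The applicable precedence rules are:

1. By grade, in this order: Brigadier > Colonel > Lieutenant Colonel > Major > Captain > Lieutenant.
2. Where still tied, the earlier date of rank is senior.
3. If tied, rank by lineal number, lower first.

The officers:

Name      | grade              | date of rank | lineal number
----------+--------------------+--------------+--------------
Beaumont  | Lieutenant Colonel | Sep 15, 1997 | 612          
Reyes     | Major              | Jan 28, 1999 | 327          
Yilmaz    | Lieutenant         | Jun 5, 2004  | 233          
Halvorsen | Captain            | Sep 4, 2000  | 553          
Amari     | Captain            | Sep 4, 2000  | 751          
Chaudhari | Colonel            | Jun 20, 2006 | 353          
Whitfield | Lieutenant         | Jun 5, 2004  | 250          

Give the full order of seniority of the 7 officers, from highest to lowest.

Chaudhari, Beaumont, Reyes, Halvorsen, Amari, Yilmaz, Whitfield

By grade: Chaudhari (Colonel); then Beaumont (Lieutenant Colonel); then Reyes (Major); then Halvorsen and Amari (Captain); then Yilmaz and Whitfield (Lieutenant).
Halvorsen and Amari both have date of rank Sep 4, 2000, so the next rule applies.
Among Halvorsen and Amari, by lineal number (lower first): Halvorsen (553) before Amari (751).
Yilmaz and Whitfield both have date of rank Jun 5, 2004, so the next rule applies.
Among Yilmaz and Whitfield, by lineal number (lower first): Yilmaz (233) before Whitfield (250).
Full order: Chaudhari, Beaumont, Reyes, Halvorsen, Amari, Yilmaz, Whitfield.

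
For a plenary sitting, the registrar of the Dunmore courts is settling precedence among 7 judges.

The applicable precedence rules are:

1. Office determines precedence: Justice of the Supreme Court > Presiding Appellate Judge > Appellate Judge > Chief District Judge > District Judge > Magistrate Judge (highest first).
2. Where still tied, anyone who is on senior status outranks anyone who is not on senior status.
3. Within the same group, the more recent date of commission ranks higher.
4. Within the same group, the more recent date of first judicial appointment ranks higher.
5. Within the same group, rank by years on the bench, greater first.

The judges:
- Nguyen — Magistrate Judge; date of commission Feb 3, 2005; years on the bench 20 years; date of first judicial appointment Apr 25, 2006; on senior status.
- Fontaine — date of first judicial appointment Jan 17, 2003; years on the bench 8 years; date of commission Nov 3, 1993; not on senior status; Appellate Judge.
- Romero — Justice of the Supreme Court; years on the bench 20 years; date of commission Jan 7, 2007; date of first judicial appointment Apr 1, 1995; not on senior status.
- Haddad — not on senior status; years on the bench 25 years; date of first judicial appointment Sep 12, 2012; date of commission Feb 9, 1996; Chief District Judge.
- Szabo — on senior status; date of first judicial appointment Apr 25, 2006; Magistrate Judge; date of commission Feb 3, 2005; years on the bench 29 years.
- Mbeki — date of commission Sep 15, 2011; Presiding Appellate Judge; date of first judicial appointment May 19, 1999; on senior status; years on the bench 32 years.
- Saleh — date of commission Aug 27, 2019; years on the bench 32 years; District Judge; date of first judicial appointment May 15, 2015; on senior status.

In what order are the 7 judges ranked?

Romero, Mbeki, Fontaine, Haddad, Saleh, Szabo, Nguyen

By office: Romero (Justice of the Supreme Court); then Mbeki (Presiding Appellate Judge); then Fontaine (Appellate Judge); then Haddad (Chief District Judge); then Saleh (District Judge); then Szabo and Nguyen (Magistrate Judge).
Szabo and Nguyen are each on senior status, so the next rule applies.
Szabo and Nguyen both have date of commission Feb 3, 2005, so the next rule applies.
Szabo and Nguyen both have date of first judicial appointment Apr 25, 2006, so the next rule applies.
Among Szabo and Nguyen, by years on the bench (higher first): Szabo (29 years) before Nguyen (20 years).
Full order: Romero, Mbeki, Fontaine, Haddad, Saleh, Szabo, Nguyen.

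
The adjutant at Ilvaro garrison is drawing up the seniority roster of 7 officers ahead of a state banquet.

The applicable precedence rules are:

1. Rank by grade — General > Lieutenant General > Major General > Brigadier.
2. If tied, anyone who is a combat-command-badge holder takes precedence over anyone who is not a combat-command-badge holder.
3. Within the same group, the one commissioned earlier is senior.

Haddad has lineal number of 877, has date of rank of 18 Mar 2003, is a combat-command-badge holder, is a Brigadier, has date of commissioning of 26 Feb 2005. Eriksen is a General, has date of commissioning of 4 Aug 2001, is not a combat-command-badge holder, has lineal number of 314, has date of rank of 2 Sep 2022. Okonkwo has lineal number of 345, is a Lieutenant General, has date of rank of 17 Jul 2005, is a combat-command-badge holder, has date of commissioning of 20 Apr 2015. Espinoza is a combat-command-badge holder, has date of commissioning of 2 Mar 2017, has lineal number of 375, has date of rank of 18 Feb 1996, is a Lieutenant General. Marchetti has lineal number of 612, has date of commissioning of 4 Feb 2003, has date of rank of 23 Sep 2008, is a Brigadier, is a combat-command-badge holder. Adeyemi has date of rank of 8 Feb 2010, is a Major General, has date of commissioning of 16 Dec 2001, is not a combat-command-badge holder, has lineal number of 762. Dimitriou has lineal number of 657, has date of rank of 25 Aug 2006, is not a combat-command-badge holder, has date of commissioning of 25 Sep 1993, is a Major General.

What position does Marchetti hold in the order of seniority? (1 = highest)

By grade: Eriksen (General); then Okonkwo and Espinoza (Lieutenant General); then Dimitriou and Adeyemi (Major General); then Marchetti and Haddad (Brigadier).
Okonkwo and Espinoza are each a combat-command-badge holder, so the next rule applies.
Among Okonkwo and Espinoza, by date of commissioning (earlier first): Okonkwo (20 Apr 2015) before Espinoza (2 Mar 2017).
Dimitriou and Adeyemi are each not a combat-command-badge holder, so the next rule applies.
Among Dimitriou and Adeyemi, by date of commissioning (earlier first): Dimitriou (25 Sep 1993) before Adeyemi (16 Dec 2001).
Marchetti and Haddad are each a combat-command-badge holder, so the next rule applies.
Among Marchetti and Haddad, by date of commissioning (earlier first): Marchetti (4 Feb 2003) before Haddad (26 Feb 2005).
Order: Eriksen, Okonkwo, Espinoza, Dimitriou, Adeyemi, Marchetti, Haddad. So position 6.

6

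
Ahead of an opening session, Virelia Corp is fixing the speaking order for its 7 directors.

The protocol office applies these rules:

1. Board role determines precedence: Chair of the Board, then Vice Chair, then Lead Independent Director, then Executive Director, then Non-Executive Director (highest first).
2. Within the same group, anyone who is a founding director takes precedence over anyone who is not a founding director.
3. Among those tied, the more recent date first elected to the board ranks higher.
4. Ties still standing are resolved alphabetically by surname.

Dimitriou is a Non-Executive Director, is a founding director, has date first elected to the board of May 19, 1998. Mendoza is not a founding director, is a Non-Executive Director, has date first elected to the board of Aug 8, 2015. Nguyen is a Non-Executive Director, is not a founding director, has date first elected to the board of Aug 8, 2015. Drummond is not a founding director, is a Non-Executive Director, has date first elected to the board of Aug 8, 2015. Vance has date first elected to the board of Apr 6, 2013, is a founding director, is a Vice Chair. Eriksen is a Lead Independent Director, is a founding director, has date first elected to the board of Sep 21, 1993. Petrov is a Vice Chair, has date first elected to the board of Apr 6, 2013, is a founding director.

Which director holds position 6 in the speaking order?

Mendoza

By board role: Petrov and Vance (Vice Chair); then Eriksen (Lead Independent Director); then Dimitriou, Drummond, Mendoza and Nguyen (Non-Executive Director).
Petrov and Vance are each a founding director, so the next rule applies.
Petrov and Vance both have date first elected to the board Apr 6, 2013, so the next rule applies.
Among Petrov and Vance, alphabetically by surname: Petrov before Vance.
Among Dimitriou, Drummond, Mendoza and Nguyen, a founding director before not a founding director: Dimitriou (a founding director) before Drummond, Mendoza and Nguyen (not a founding director).
Drummond, Mendoza and Nguyen all have date first elected to the board Aug 8, 2015, so the next rule applies.
Among Drummond, Mendoza and Nguyen, alphabetically by surname: Drummond before Mendoza before Nguyen.
Order: Petrov, Vance, Eriksen, Dimitriou, Drummond, Mendoza, Nguyen.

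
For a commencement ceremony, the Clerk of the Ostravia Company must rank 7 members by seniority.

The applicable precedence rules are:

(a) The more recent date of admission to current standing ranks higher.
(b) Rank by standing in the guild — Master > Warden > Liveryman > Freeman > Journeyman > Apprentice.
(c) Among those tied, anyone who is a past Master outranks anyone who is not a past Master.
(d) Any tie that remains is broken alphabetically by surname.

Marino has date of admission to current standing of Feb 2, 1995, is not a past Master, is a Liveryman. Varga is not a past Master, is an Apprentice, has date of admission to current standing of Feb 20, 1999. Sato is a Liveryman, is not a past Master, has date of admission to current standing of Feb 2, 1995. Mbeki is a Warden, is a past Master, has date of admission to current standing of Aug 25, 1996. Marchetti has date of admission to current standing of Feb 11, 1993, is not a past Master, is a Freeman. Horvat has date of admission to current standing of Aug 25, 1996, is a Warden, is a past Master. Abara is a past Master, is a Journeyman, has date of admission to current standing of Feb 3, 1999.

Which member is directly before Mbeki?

Horvat

By date of admission to current standing (later first): Varga (Feb 20, 1999); then Abara (Feb 3, 1999); then Horvat and Mbeki (both Aug 25, 1996); then Marino and Sato (both Feb 2, 1995); then Marchetti (Feb 11, 1993).
Horvat and Mbeki are each Warden, so the next rule applies.
Horvat and Mbeki are each a past Master, so the next rule applies.
Among Horvat and Mbeki, alphabetically by surname: Horvat before Mbeki.
Marino and Sato are each Liveryman, so the next rule applies.
Marino and Sato are each not a past Master, so the next rule applies.
Among Marino and Sato, alphabetically by surname: Marino before Sato.
Order: Varga, Abara, Horvat, Mbeki, Marino, Sato, Marchetti.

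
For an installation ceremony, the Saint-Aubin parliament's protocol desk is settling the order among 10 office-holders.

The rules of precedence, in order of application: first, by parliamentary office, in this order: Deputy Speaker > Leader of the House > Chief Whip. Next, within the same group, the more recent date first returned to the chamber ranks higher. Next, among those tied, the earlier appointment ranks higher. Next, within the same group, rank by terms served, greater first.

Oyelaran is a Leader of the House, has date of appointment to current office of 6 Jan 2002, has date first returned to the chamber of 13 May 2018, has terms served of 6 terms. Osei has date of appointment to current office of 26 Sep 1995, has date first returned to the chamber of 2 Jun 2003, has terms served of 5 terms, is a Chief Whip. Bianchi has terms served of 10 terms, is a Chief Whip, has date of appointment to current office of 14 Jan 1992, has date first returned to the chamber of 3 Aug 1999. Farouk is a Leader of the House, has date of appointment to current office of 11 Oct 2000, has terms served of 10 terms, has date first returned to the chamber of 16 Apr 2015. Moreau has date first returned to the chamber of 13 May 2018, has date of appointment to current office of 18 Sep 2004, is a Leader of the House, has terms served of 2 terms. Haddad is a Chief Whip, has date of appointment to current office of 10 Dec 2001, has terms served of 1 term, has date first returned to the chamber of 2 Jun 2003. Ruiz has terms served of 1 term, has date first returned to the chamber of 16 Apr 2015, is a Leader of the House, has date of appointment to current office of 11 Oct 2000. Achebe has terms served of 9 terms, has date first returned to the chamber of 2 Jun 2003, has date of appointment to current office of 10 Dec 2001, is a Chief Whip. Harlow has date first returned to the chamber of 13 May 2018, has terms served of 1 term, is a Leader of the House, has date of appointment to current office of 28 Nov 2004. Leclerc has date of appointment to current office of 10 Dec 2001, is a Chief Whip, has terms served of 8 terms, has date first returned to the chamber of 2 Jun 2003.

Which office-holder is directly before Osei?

By parliamentary office: Oyelaran, Moreau, Harlow, Farouk and Ruiz (Leader of the House); then Osei, Achebe, Leclerc, Haddad and Bianchi (Chief Whip).
Among Oyelaran, Moreau, Harlow, Farouk and Ruiz, by date first returned to the chamber (later first): Oyelaran, Moreau and Harlow (13 May 2018) before Farouk and Ruiz (16 Apr 2015).
Among Oyelaran, Moreau and Harlow, by date of appointment to current office (earlier first): Oyelaran (6 Jan 2002) before Moreau (18 Sep 2004) before Harlow (28 Nov 2004).
Farouk and Ruiz both have date of appointment to current office 11 Oct 2000, so the next rule applies.
Among Farouk and Ruiz, by terms served (higher first): Farouk (10 terms) before Ruiz (1 term).
Among Osei, Achebe, Leclerc, Haddad and Bianchi, by date first returned to the chamber (later first): Osei, Achebe, Leclerc and Haddad (2 Jun 2003) before Bianchi (3 Aug 1999).
Among Osei, Achebe, Leclerc and Haddad, by date of appointment to current office (earlier first): Osei (26 Sep 1995) before Achebe, Leclerc and Haddad (10 Dec 2001).
Among Achebe, Leclerc and Haddad, by terms served (higher first): Achebe (9 terms) before Leclerc (8 terms) before Haddad (1 term).
Order: Oyelaran, Moreau, Harlow, Farouk, Ruiz, Osei, Achebe, Leclerc, Haddad, Bianchi.

Ruiz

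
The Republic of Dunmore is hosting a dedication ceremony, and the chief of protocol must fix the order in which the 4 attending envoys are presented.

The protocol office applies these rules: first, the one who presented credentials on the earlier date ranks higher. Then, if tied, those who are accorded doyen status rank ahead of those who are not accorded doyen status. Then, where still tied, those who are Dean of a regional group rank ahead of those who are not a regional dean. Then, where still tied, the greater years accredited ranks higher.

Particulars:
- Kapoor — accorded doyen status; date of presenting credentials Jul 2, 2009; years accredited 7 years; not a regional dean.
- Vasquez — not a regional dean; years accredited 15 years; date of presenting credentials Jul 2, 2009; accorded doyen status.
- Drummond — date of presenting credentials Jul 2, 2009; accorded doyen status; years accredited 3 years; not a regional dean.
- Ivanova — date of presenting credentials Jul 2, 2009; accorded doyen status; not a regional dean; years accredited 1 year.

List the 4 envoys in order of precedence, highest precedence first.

Vasquez, Kapoor, Drummond, Ivanova

By date of presenting credentials (earlier first): Vasquez, Kapoor, Drummond and Ivanova (each Jul 2, 2009).
Vasquez, Kapoor, Drummond and Ivanova are each accorded doyen status, so the next rule applies.
Vasquez, Kapoor, Drummond and Ivanova are each not a regional dean, so the next rule applies.
Among Vasquez, Kapoor, Drummond and Ivanova, by years accredited (higher first): Vasquez (15 years) before Kapoor (7 years) before Drummond (3 years) before Ivanova (1 year).
Full order: Vasquez, Kapoor, Drummond, Ivanova.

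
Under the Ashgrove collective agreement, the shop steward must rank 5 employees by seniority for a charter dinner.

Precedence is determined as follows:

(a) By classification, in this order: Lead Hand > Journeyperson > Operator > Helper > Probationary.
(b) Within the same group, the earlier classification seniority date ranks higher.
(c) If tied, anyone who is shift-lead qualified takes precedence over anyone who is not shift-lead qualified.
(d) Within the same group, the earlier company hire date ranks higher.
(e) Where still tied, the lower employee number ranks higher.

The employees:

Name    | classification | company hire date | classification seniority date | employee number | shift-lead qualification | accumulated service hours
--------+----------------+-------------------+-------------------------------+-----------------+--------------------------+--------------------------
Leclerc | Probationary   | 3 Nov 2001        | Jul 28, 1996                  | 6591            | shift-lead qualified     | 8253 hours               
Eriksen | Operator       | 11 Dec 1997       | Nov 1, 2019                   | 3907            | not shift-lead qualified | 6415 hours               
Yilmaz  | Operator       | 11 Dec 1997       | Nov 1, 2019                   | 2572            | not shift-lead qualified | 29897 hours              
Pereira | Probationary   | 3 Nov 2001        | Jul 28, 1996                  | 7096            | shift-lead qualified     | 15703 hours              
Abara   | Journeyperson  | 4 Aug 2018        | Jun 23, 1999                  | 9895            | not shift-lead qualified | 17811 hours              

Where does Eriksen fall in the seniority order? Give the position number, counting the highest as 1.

3

By classification: Abara (Journeyperson); then Yilmaz and Eriksen (Operator); then Leclerc and Pereira (Probationary).
Yilmaz and Eriksen both have classification seniority date Nov 1, 2019, so the next rule applies.
Yilmaz and Eriksen are each not shift-lead qualified, so the next rule applies.
Yilmaz and Eriksen both have company hire date 11 Dec 1997, so the next rule applies.
Among Yilmaz and Eriksen, by employee number (lower first): Yilmaz (2572) before Eriksen (3907).
Leclerc and Pereira both have classification seniority date Jul 28, 1996, so the next rule applies.
Leclerc and Pereira are each shift-lead qualified, so the next rule applies.
Leclerc and Pereira both have company hire date 3 Nov 2001, so the next rule applies.
Among Leclerc and Pereira, by employee number (lower first): Leclerc (6591) before Pereira (7096).
Order: Abara, Yilmaz, Eriksen, Leclerc, Pereira. So position 3.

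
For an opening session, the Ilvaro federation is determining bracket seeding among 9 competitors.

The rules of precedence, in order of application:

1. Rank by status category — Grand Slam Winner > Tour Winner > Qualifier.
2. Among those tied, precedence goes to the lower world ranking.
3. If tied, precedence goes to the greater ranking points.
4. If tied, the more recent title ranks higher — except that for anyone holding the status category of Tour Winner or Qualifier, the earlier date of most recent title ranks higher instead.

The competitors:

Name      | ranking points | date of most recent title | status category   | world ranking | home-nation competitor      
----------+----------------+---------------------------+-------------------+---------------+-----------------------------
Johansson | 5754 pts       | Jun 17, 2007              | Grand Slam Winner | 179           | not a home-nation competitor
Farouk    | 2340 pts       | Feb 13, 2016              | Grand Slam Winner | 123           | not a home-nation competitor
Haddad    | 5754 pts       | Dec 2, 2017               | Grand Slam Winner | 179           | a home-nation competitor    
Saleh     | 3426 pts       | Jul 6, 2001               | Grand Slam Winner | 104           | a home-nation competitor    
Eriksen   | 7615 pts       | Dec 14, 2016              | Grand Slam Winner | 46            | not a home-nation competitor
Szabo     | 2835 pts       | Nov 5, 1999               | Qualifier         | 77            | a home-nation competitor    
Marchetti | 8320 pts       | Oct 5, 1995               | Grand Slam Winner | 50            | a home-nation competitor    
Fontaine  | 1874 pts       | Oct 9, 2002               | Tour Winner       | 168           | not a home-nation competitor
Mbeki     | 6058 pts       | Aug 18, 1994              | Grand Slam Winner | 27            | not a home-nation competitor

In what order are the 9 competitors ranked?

Mbeki, Eriksen, Marchetti, Saleh, Farouk, Haddad, Johansson, Fontaine, Szabo

By status category: Mbeki, Eriksen, Marchetti, Saleh, Farouk, Haddad and Johansson (Grand Slam Winner); then Fontaine (Tour Winner); then Szabo (Qualifier).
Among Mbeki, Eriksen, Marchetti, Saleh, Farouk, Haddad and Johansson, by world ranking (lower first): Mbeki (27) before Eriksen (46) before Marchetti (50) before Saleh (104) before Farouk (123) before Haddad and Johansson (179).
Haddad and Johansson both have ranking points 5754 pts, so the next rule applies.
Among Haddad and Johansson, by date of most recent title (later first): Haddad (Dec 2, 2017) before Johansson (Jun 17, 2007).
Full order: Mbeki, Eriksen, Marchetti, Saleh, Farouk, Haddad, Johansson, Fontaine, Szabo.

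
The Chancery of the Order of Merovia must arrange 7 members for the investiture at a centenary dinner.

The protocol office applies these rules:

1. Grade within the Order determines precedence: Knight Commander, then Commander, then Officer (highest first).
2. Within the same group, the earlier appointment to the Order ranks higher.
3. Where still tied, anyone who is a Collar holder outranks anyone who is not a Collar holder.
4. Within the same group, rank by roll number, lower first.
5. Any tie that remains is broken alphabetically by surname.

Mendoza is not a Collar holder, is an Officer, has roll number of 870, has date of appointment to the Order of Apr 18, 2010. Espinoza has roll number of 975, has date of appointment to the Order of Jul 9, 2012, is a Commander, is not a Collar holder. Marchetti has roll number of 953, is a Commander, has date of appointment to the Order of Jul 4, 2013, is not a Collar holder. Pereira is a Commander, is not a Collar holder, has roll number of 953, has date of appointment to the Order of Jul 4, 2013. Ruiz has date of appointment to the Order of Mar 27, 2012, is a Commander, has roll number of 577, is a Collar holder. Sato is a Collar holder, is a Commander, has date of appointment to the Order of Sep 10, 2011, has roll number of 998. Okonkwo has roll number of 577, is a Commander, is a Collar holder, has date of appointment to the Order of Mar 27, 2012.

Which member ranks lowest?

By grade within the Order: Sato, Okonkwo, Ruiz, Espinoza, Marchetti and Pereira (Commander); then Mendoza (Officer).
Among Sato, Okonkwo, Ruiz, Espinoza, Marchetti and Pereira, by date of appointment to the Order (earlier first): Sato (Sep 10, 2011) before Okonkwo and Ruiz (Mar 27, 2012) before Espinoza (Jul 9, 2012) before Marchetti and Pereira (Jul 4, 2013).
Okonkwo and Ruiz are each a Collar holder, so the next rule applies.
Okonkwo and Ruiz both have roll number 577, so the next rule applies.
Among Okonkwo and Ruiz, alphabetically by surname: Okonkwo before Ruiz.
Marchetti and Pereira are each not a Collar holder, so the next rule applies.
Marchetti and Pereira both have roll number 953, so the next rule applies.
Among Marchetti and Pereira, alphabetically by surname: Marchetti before Pereira.
Order: Sato, Okonkwo, Ruiz, Espinoza, Marchetti, Pereira, Mendoza.

Mendoza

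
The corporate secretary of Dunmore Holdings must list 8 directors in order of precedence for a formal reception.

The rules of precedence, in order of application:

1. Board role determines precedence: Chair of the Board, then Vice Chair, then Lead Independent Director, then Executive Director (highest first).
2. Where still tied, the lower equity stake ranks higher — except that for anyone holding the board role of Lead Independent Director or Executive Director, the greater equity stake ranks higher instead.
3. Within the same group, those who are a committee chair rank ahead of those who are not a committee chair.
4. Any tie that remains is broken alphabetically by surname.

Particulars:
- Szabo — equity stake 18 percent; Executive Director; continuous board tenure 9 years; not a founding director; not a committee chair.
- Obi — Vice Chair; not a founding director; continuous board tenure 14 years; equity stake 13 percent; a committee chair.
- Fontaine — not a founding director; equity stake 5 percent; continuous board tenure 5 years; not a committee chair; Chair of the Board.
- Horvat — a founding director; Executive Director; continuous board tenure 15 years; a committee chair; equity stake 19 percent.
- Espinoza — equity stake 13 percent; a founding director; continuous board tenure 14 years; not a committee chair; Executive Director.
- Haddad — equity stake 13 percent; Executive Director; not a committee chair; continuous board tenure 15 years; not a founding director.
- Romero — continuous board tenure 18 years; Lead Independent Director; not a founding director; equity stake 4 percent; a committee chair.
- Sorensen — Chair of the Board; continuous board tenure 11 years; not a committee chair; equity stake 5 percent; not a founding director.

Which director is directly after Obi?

By board role: Fontaine and Sorensen (Chair of the Board); then Obi (Vice Chair); then Romero (Lead Independent Director); then Horvat, Szabo, Espinoza and Haddad (Executive Director).
Fontaine and Sorensen both have equity stake 5 percent, so the next rule applies.
Fontaine and Sorensen are each not a committee chair, so the next rule applies.
Among Fontaine and Sorensen, alphabetically by surname: Fontaine before Sorensen.
Among Horvat, Szabo, Espinoza and Haddad, by equity stake (higher first) (reversed rule for this group): Horvat (19 percent) before Szabo (18 percent) before Espinoza and Haddad (13 percent).
Espinoza and Haddad are each not a committee chair, so the next rule applies.
Among Espinoza and Haddad, alphabetically by surname: Espinoza before Haddad.
Order: Fontaine, Sorensen, Obi, Romero, Horvat, Szabo, Espinoza, Haddad.

Romero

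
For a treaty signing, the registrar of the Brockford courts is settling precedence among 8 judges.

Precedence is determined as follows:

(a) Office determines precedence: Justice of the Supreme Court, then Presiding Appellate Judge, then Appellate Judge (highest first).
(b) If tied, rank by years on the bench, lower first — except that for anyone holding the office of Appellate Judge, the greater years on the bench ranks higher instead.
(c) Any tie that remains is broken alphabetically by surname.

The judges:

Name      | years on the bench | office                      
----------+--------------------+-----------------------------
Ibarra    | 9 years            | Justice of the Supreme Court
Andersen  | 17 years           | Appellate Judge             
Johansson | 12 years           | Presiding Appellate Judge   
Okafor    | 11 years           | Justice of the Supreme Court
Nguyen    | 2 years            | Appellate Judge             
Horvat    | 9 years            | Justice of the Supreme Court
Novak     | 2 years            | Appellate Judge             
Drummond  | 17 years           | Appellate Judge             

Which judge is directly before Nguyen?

Drummond

By office: Horvat, Ibarra and Okafor (Justice of the Supreme Court); then Johansson (Presiding Appellate Judge); then Andersen, Drummond, Nguyen and Novak (Appellate Judge).
Among Horvat, Ibarra and Okafor, by years on the bench (lower first): Horvat and Ibarra (9 years) before Okafor (11 years).
Among Horvat and Ibarra, alphabetically by surname: Horvat before Ibarra.
Among Andersen, Drummond, Nguyen and Novak, by years on the bench (higher first) (reversed rule for this group): Andersen and Drummond (17 years) before Nguyen and Novak (2 years).
Among Andersen and Drummond, alphabetically by surname: Andersen before Drummond.
Among Nguyen and Novak, alphabetically by surname: Nguyen before Novak.
Order: Horvat, Ibarra, Okafor, Johansson, Andersen, Drummond, Nguyen, Novak.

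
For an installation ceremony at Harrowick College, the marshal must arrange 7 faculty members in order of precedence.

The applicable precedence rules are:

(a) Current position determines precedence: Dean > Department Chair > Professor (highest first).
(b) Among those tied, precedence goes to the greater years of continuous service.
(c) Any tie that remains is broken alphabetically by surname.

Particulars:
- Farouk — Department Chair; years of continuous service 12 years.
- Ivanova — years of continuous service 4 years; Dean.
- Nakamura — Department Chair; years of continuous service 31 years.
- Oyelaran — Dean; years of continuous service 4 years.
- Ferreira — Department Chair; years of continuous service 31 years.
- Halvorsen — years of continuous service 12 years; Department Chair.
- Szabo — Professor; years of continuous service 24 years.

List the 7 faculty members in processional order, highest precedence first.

Ivanova, Oyelaran, Ferreira, Nakamura, Farouk, Halvorsen, Szabo

By current position: Ivanova and Oyelaran (Dean); then Ferreira, Nakamura, Farouk and Halvorsen (Department Chair); then Szabo (Professor).
Ivanova and Oyelaran both have years of continuous service 4 years, so the next rule applies.
Among Ivanova and Oyelaran, alphabetically by surname: Ivanova before Oyelaran.
Among Ferreira, Nakamura, Farouk and Halvorsen, by years of continuous service (higher first): Ferreira and Nakamura (31 years) before Farouk and Halvorsen (12 years).
Among Ferreira and Nakamura, alphabetically by surname: Ferreira before Nakamura.
Among Farouk and Halvorsen, alphabetically by surname: Farouk before Halvorsen.
Full order: Ivanova, Oyelaran, Ferreira, Nakamura, Farouk, Halvorsen, Szabo.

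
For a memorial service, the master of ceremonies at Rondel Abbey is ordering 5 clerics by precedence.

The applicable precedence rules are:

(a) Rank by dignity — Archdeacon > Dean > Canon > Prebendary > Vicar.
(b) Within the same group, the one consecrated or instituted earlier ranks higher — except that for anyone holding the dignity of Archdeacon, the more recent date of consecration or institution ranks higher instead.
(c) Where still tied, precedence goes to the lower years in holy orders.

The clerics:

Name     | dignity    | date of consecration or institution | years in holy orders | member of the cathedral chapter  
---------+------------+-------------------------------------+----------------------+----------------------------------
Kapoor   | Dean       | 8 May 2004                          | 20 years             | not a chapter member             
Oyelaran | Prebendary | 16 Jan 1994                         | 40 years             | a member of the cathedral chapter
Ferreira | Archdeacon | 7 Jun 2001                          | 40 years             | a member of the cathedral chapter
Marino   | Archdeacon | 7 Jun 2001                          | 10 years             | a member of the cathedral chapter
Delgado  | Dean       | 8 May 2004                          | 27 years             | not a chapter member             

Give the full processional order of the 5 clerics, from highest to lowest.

Marino, Ferreira, Kapoor, Delgado, Oyelaran

By dignity: Marino and Ferreira (Archdeacon); then Kapoor and Delgado (Dean); then Oyelaran (Prebendary).
Marino and Ferreira both have date of consecration or institution 7 Jun 2001, so the next rule applies.
Among Marino and Ferreira, by years in holy orders (lower first): Marino (10 years) before Ferreira (40 years).
Kapoor and Delgado both have date of consecration or institution 8 May 2004, so the next rule applies.
Among Kapoor and Delgado, by years in holy orders (lower first): Kapoor (20 years) before Delgado (27 years).
Full order: Marino, Ferreira, Kapoor, Delgado, Oyelaran.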